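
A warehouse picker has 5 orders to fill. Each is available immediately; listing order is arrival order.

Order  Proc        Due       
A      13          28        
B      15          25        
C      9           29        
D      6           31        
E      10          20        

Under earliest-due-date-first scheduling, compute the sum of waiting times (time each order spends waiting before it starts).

EDD (increasing due date): E B A C D.
E: waits 0, runs 0→10
B: waits 10, runs 10→25
A: waits 25, runs 25→38
C: waits 38, runs 38→47
D: waits 47, runs 47→53
Sum = 0+10+25+38+47 = 120.

120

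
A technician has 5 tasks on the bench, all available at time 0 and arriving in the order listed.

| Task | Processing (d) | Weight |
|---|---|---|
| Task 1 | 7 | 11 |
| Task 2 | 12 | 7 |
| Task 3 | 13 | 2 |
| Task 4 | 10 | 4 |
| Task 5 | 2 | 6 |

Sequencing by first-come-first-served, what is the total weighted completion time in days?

706

FIFO (arrival order): Task 1 Task 2 Task 3 Task 4 Task 5.
Task 1: finishes 7, weight 11, w·C = 77
Task 2: finishes 19, weight 7, w·C = 133
Task 3: finishes 32, weight 2, w·C = 64
Task 4: finishes 42, weight 4, w·C = 168
Task 5: finishes 44, weight 6, w·C = 264
Sum = 77+133+64+168+264 = 706.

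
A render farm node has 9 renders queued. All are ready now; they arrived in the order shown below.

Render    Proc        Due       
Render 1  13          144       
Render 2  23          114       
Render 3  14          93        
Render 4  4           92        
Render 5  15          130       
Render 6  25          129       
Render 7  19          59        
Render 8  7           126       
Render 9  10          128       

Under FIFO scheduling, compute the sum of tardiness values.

56

FIFO (arrival order): Render 1 Render 2 Render 3 Render 4 Render 5 Render 6 Render 7 Render 8 Render 9.
Render 1: 0→13, due 144, tardiness 0
Render 2: 13→36, due 114, tardiness 0
Render 3: 36→50, due 93, tardiness 0
Render 4: 50→54, due 92, tardiness 0
Render 5: 54→69, due 130, tardiness 0
Render 6: 69→94, due 129, tardiness 0
Render 7: 94→113, due 59, tardiness 54
Render 8: 113→120, due 126, tardiness 0
Render 9: 120→130, due 128, tardiness 2
Sum = 0+0+0+0+0+0+54+0+2 = 56.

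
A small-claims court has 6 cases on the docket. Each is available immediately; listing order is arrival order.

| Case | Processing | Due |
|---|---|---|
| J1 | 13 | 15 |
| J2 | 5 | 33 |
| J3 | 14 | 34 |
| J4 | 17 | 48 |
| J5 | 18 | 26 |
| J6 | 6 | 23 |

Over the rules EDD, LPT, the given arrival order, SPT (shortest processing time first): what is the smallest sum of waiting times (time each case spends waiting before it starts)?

133

EDD (increasing due date): J1 J6 J5 J2 J3 J4.
J1: waits 0, runs 0→13
J6: waits 13, runs 13→19
J5: waits 19, runs 19→37
J2: waits 37, runs 37→42
J3: waits 42, runs 42→56
J4: waits 56, runs 56→73
Sum = 0+13+19+37+42+56 = 167.
LPT (decreasing processing time): J5 J4 J3 J1 J6 J2.
J5: waits 0, runs 0→18
J4: waits 18, runs 18→35
J3: waits 35, runs 35→49
J1: waits 49, runs 49→62
J6: waits 62, runs 62→68
J2: waits 68, runs 68→73
Sum = 0+18+35+49+62+68 = 232.
FIFO (arrival order): J1 J2 J3 J4 J5 J6.
J1: waits 0, runs 0→13
J2: waits 13, runs 13→18
J3: waits 18, runs 18→32
J4: waits 32, runs 32→49
J5: waits 49, runs 49→67
J6: waits 67, runs 67→73
Sum = 0+13+18+32+49+67 = 179.
SPT (increasing processing time): J2 J6 J1 J3 J4 J5.
J2: waits 0, runs 0→5
J6: waits 5, runs 5→11
J1: waits 11, runs 11→24
J3: waits 24, runs 24→38
J4: waits 38, runs 38→55
J5: waits 55, runs 55→73
Sum = 0+5+11+24+38+55 = 133.
EDD 167, LPT 232, FIFO 179, SPT 133 → minimum 133.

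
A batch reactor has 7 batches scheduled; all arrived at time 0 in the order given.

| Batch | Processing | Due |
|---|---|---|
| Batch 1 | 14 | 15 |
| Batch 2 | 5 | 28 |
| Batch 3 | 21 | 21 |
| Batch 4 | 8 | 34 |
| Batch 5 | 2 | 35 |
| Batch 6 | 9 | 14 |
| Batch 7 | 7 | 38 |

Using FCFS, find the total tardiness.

121

FIFO (arrival order): Batch 1 Batch 2 Batch 3 Batch 4 Batch 5 Batch 6 Batch 7.
Batch 1: 0→14, due 15, tardiness 0
Batch 2: 14→19, due 28, tardiness 0
Batch 3: 19→40, due 21, tardiness 19
Batch 4: 40→48, due 34, tardiness 14
Batch 5: 48→50, due 35, tardiness 15
Batch 6: 50→59, due 14, tardiness 45
Batch 7: 59→66, due 38, tardiness 28
Sum = 0+0+19+14+15+45+28 = 121.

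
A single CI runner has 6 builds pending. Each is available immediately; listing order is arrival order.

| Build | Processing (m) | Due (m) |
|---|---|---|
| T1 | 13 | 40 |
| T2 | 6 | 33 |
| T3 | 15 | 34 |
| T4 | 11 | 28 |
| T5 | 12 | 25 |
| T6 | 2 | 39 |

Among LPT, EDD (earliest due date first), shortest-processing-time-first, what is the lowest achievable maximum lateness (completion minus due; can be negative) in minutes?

19

LPT (decreasing processing time): T3 T1 T5 T4 T2 T6.
T3: 0→15, due 34, lateness -19
T1: 15→28, due 40, lateness -12
T5: 28→40, due 25, lateness 15
T4: 40→51, due 28, lateness 23
T2: 51→57, due 33, lateness 24
T6: 57→59, due 39, lateness 20
Maximum = 24.
EDD (increasing due date): T5 T4 T2 T3 T6 T1.
T5: 0→12, due 25, lateness -13
T4: 12→23, due 28, lateness -5
T2: 23→29, due 33, lateness -4
T3: 29→44, due 34, lateness 10
T6: 44→46, due 39, lateness 7
T1: 46→59, due 40, lateness 19
Maximum = 19.
SPT (increasing processing time): T6 T2 T4 T5 T1 T3.
T6: 0→2, due 39, lateness -37
T2: 2→8, due 33, lateness -25
T4: 8→19, due 28, lateness -9
T5: 19→31, due 25, lateness 6
T1: 31→44, due 40, lateness 4
T3: 44→59, due 34, lateness 25
Maximum = 25.
LPT 24, EDD 19, SPT 25 → minimum 19.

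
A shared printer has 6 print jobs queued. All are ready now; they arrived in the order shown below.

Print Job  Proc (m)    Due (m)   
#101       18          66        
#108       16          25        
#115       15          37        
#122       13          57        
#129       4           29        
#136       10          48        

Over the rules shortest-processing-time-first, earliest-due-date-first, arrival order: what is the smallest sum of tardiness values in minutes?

SPT (increasing processing time): #129 #136 #122 #115 #108 #101.
#129: 0→4, due 29, tardiness 0
#136: 4→14, due 48, tardiness 0
#122: 14→27, due 57, tardiness 0
#115: 27→42, due 37, tardiness 5
#108: 42→58, due 25, tardiness 33
#101: 58→76, due 66, tardiness 10
Sum = 0+0+0+5+33+10 = 48.
EDD (increasing due date): #108 #129 #115 #136 #122 #101.
#108: 0→16, due 25, tardiness 0
#129: 16→20, due 29, tardiness 0
#115: 20→35, due 37, tardiness 0
#136: 35→45, due 48, tardiness 0
#122: 45→58, due 57, tardiness 1
#101: 58→76, due 66, tardiness 10
Sum = 0+0+0+0+1+10 = 11.
FIFO (arrival order): #101 #108 #115 #122 #129 #136.
#101: 0→18, due 66, tardiness 0
#108: 18→34, due 25, tardiness 9
#115: 34→49, due 37, tardiness 12
#122: 49→62, due 57, tardiness 5
#129: 62→66, due 29, tardiness 37
#136: 66→76, due 48, tardiness 28
Sum = 0+9+12+5+37+28 = 91.
SPT 48, EDD 11, FIFO 91 → minimum 11.

11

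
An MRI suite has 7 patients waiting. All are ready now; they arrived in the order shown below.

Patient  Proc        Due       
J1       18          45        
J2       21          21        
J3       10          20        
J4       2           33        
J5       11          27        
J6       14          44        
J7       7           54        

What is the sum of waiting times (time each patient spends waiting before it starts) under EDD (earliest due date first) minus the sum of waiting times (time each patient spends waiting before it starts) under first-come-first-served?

-34

EDD (increasing due date): J3 J2 J5 J4 J6 J1 J7.
J3: waits 0, runs 0→10
J2: waits 10, runs 10→31
J5: waits 31, runs 31→42
J4: waits 42, runs 42→44
J6: waits 44, runs 44→58
J1: waits 58, runs 58→76
J7: waits 76, runs 76→83
Sum = 0+10+31+42+44+58+76 = 261.
FIFO (arrival order): J1 J2 J3 J4 J5 J6 J7.
J1: waits 0, runs 0→18
J2: waits 18, runs 18→39
J3: waits 39, runs 39→49
J4: waits 49, runs 49→51
J5: waits 51, runs 51→62
J6: waits 62, runs 62→76
J7: waits 76, runs 76→83
Sum = 0+18+39+49+51+62+76 = 295.
Difference = 261 − 295 = -34.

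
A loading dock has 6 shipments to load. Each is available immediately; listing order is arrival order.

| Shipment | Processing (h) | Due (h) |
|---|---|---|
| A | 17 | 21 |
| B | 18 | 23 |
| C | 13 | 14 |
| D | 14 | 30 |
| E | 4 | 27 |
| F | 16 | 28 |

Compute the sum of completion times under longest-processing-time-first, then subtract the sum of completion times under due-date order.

36

LPT (decreasing processing time): B A F D C E.
B: 0→18
A: 18→35
F: 35→51
D: 51→65
C: 65→78
E: 78→82
Sum = 18+35+51+65+78+82 = 329.
EDD (increasing due date): C A B E F D.
C: 0→13
A: 13→30
B: 30→48
E: 48→52
F: 52→68
D: 68→82
Sum = 13+30+48+52+68+82 = 293.
Difference = 329 − 293 = 36.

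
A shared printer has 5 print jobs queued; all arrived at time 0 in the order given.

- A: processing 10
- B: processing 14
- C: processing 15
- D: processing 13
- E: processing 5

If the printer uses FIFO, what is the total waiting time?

FIFO (arrival order): A B C D E.
A: waits 0, runs 0→10
B: waits 10, runs 10→24
C: waits 24, runs 24→39
D: waits 39, runs 39→52
E: waits 52, runs 52→57
Sum = 0+10+24+39+52 = 125.

125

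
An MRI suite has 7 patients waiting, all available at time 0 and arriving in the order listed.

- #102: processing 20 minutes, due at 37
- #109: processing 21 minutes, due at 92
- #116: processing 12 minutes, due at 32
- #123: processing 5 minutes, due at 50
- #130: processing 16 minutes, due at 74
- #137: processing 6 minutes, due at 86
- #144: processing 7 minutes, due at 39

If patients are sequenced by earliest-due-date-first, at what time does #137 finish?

66

EDD (increasing due date): #116 #102 #144 #123 #130 #137 #109.
#116: 0→12
#102: 12→32
#144: 32→39
#123: 39→44
#130: 44→60
#137: 60→66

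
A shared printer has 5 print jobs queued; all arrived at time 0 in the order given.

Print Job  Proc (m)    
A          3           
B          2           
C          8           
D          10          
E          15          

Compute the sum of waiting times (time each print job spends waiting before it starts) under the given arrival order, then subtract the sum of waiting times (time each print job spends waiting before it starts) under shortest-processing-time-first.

FIFO (arrival order): A B C D E.
A: waits 0, runs 0→3
B: waits 3, runs 3→5
C: waits 5, runs 5→13
D: waits 13, runs 13→23
E: waits 23, runs 23→38
Sum = 0+3+5+13+23 = 44.
SPT (increasing processing time): B A C D E.
B: waits 0, runs 0→2
A: waits 2, runs 2→5
C: waits 5, runs 5→13
D: waits 13, runs 13→23
E: waits 23, runs 23→38
Sum = 0+2+5+13+23 = 43.
Difference = 44 − 43 = 1.

1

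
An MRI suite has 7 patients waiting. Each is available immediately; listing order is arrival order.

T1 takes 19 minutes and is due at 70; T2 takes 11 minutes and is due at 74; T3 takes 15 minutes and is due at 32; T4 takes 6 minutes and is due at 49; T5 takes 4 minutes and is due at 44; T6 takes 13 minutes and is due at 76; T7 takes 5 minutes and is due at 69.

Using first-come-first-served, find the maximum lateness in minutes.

13

FIFO (arrival order): T1 T2 T3 T4 T5 T6 T7.
T1: 0→19, due 70, lateness -51
T2: 19→30, due 74, lateness -44
T3: 30→45, due 32, lateness 13
T4: 45→51, due 49, lateness 2
T5: 51→55, due 44, lateness 11
T6: 55→68, due 76, lateness -8
T7: 68→73, due 69, lateness 4
Maximum = 13.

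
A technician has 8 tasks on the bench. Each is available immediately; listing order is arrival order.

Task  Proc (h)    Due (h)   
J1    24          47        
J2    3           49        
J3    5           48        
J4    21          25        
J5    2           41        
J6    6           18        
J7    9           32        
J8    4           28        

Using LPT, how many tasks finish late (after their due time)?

LPT (decreasing processing time): J1 J4 J7 J6 J3 J8 J2 J5.
J1: 0→24, due 47, tardiness 0
J4: 24→45, due 25, tardiness 20
J7: 45→54, due 32, tardiness 22
J6: 54→60, due 18, tardiness 42
J3: 60→65, due 48, tardiness 17
J8: 65→69, due 28, tardiness 41
J2: 69→72, due 49, tardiness 23
J5: 72→74, due 41, tardiness 33
Late tasks: 7.

7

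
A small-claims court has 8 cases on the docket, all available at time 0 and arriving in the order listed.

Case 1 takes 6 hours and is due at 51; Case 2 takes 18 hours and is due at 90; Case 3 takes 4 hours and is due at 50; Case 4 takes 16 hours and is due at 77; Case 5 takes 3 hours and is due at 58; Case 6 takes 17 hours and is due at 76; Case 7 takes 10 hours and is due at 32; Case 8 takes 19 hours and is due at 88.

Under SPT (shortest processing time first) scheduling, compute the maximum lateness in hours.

SPT (increasing processing time): Case 5 Case 3 Case 1 Case 7 Case 4 Case 6 Case 2 Case 8.
Case 5: 0→3, due 58, lateness -55
Case 3: 3→7, due 50, lateness -43
Case 1: 7→13, due 51, lateness -38
Case 7: 13→23, due 32, lateness -9
Case 4: 23→39, due 77, lateness -38
Case 6: 39→56, due 76, lateness -20
Case 2: 56→74, due 90, lateness -16
Case 8: 74→93, due 88, lateness 5
Maximum = 5.

5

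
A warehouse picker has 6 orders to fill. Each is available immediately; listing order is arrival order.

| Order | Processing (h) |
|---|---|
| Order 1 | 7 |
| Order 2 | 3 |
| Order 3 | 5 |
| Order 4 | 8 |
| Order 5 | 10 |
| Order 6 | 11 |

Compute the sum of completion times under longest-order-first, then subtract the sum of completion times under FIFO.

50

LPT (decreasing processing time): Order 6 Order 5 Order 4 Order 1 Order 3 Order 2.
Order 6: 0→11
Order 5: 11→21
Order 4: 21→29
Order 1: 29→36
Order 3: 36→41
Order 2: 41→44
Sum = 11+21+29+36+41+44 = 182.
FIFO (arrival order): Order 1 Order 2 Order 3 Order 4 Order 5 Order 6.
Order 1: 0→7
Order 2: 7→10
Order 3: 10→15
Order 4: 15→23
Order 5: 23→33
Order 6: 33→44
Sum = 7+10+15+23+33+44 = 132.
Difference = 182 − 132 = 50.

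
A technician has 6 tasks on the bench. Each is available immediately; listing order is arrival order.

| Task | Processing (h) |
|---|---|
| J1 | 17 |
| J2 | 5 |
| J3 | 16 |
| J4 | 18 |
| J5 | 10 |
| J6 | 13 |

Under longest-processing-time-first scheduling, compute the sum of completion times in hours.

321

LPT (decreasing processing time): J4 J1 J3 J6 J5 J2.
J4: 0→18
J1: 18→35
J3: 35→51
J6: 51→64
J5: 64→74
J2: 74→79
Sum = 18+35+51+64+74+79 = 321.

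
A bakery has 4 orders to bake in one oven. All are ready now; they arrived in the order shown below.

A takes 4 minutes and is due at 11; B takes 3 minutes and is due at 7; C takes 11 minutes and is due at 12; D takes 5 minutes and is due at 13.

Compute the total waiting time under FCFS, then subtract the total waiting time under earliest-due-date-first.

1

FIFO (arrival order): A B C D.
A: waits 0, runs 0→4
B: waits 4, runs 4→7
C: waits 7, runs 7→18
D: waits 18, runs 18→23
Sum = 0+4+7+18 = 29.
EDD (increasing due date): B A C D.
B: waits 0, runs 0→3
A: waits 3, runs 3→7
C: waits 7, runs 7→18
D: waits 18, runs 18→23
Sum = 0+3+7+18 = 28.
Difference = 29 − 28 = 1.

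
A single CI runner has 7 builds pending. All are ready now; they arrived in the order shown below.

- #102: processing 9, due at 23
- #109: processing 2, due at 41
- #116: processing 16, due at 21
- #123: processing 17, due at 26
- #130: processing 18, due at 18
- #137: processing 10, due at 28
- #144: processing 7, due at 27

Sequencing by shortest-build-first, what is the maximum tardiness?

SPT (increasing processing time): #109 #144 #102 #137 #116 #123 #130.
#109: 0→2, due 41, tardiness 0
#144: 2→9, due 27, tardiness 0
#102: 9→18, due 23, tardiness 0
#137: 18→28, due 28, tardiness 0
#116: 28→44, due 21, tardiness 23
#123: 44→61, due 26, tardiness 35
#130: 61→79, due 18, tardiness 61
Maximum = 61.

61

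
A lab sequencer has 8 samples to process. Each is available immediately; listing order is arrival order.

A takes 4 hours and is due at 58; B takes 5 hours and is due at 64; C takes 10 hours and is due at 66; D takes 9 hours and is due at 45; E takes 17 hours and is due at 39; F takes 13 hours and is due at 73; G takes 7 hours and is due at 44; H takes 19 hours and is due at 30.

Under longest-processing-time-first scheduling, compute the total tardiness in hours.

LPT (decreasing processing time): H E F C D G B A.
H: 0→19, due 30, tardiness 0
E: 19→36, due 39, tardiness 0
F: 36→49, due 73, tardiness 0
C: 49→59, due 66, tardiness 0
D: 59→68, due 45, tardiness 23
G: 68→75, due 44, tardiness 31
B: 75→80, due 64, tardiness 16
A: 80→84, due 58, tardiness 26
Sum = 0+0+0+0+23+31+16+26 = 96.

96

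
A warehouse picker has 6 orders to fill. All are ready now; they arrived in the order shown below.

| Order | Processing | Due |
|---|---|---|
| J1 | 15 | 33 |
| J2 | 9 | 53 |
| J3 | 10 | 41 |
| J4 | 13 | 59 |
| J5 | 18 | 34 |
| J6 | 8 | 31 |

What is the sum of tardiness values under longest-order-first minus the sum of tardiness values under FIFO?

-4

LPT (decreasing processing time): J5 J1 J4 J3 J2 J6.
J5: 0→18, due 34, tardiness 0
J1: 18→33, due 33, tardiness 0
J4: 33→46, due 59, tardiness 0
J3: 46→56, due 41, tardiness 15
J2: 56→65, due 53, tardiness 12
J6: 65→73, due 31, tardiness 42
Sum = 0+0+0+15+12+42 = 69.
FIFO (arrival order): J1 J2 J3 J4 J5 J6.
J1: 0→15, due 33, tardiness 0
J2: 15→24, due 53, tardiness 0
J3: 24→34, due 41, tardiness 0
J4: 34→47, due 59, tardiness 0
J5: 47→65, due 34, tardiness 31
J6: 65→73, due 31, tardiness 42
Sum = 0+0+0+0+31+42 = 73.
Difference = 69 − 73 = -4.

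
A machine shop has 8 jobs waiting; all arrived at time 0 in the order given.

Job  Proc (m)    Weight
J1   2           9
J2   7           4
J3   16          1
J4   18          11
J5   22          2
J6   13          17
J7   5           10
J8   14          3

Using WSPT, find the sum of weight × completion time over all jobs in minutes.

1462

WSPT (decreasing weight/processing-time ratio): J1 J7 J6 J4 J2 J8 J5 J3.
J1: finishes 2, weight 9, w·C = 18
J7: finishes 7, weight 10, w·C = 70
J6: finishes 20, weight 17, w·C = 340
J4: finishes 38, weight 11, w·C = 418
J2: finishes 45, weight 4, w·C = 180
J8: finishes 59, weight 3, w·C = 177
J5: finishes 81, weight 2, w·C = 162
J3: finishes 97, weight 1, w·C = 97
Sum = 18+70+340+418+180+177+162+97 = 1462.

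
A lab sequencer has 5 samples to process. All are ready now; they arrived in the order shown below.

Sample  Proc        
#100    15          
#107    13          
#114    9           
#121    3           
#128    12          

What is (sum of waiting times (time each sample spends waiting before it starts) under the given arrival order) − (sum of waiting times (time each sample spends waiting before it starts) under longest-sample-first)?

FIFO (arrival order): #100 #107 #114 #121 #128.
#100: waits 0, runs 0→15
#107: waits 15, runs 15→28
#114: waits 28, runs 28→37
#121: waits 37, runs 37→40
#128: waits 40, runs 40→52
Sum = 0+15+28+37+40 = 120.
LPT (decreasing processing time): #100 #107 #128 #114 #121.
#100: waits 0, runs 0→15
#107: waits 15, runs 15→28
#128: waits 28, runs 28→40
#114: waits 40, runs 40→49
#121: waits 49, runs 49→52
Sum = 0+15+28+40+49 = 132.
Difference = 120 − 132 = -12.

-12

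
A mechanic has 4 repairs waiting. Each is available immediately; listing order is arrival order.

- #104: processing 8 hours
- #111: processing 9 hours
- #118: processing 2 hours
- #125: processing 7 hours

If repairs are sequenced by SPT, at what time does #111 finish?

26

SPT (increasing processing time): #118 #125 #104 #111.
#118: 0→2
#125: 2→9
#104: 9→17
#111: 17→26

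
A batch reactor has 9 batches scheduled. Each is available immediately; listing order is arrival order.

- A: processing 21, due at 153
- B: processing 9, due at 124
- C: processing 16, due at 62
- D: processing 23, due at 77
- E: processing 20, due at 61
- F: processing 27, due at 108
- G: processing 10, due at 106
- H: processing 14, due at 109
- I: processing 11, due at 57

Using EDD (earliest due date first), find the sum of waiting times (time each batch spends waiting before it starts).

EDD (increasing due date): I E C D G F H B A.
I: waits 0, runs 0→11
E: waits 11, runs 11→31
C: waits 31, runs 31→47
D: waits 47, runs 47→70
G: waits 70, runs 70→80
F: waits 80, runs 80→107
H: waits 107, runs 107→121
B: waits 121, runs 121→130
A: waits 130, runs 130→151
Sum = 0+11+31+47+70+80+107+121+130 = 597.

597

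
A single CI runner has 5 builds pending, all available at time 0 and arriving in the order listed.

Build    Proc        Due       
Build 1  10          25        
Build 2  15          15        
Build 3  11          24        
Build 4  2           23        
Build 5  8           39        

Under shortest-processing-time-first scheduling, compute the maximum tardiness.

31

SPT (increasing processing time): Build 4 Build 5 Build 1 Build 3 Build 2.
Build 4: 0→2, due 23, tardiness 0
Build 5: 2→10, due 39, tardiness 0
Build 1: 10→20, due 25, tardiness 0
Build 3: 20→31, due 24, tardiness 7
Build 2: 31→46, due 15, tardiness 31
Maximum = 31.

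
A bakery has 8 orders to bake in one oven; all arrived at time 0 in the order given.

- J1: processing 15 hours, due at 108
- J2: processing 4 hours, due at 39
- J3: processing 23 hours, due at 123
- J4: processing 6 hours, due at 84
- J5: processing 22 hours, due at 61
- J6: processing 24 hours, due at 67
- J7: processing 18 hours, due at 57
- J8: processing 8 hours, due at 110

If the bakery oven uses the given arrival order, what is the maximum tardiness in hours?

FIFO (arrival order): J1 J2 J3 J4 J5 J6 J7 J8.
J1: 0→15, due 108, tardiness 0
J2: 15→19, due 39, tardiness 0
J3: 19→42, due 123, tardiness 0
J4: 42→48, due 84, tardiness 0
J5: 48→70, due 61, tardiness 9
J6: 70→94, due 67, tardiness 27
J7: 94→112, due 57, tardiness 55
J8: 112→120, due 110, tardiness 10
Maximum = 55.

55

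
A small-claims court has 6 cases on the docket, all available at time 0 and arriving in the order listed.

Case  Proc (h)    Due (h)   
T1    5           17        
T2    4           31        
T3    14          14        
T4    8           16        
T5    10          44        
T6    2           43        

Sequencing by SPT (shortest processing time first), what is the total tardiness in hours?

SPT (increasing processing time): T6 T2 T1 T4 T5 T3.
T6: 0→2, due 43, tardiness 0
T2: 2→6, due 31, tardiness 0
T1: 6→11, due 17, tardiness 0
T4: 11→19, due 16, tardiness 3
T5: 19→29, due 44, tardiness 0
T3: 29→43, due 14, tardiness 29
Sum = 0+0+0+3+0+29 = 32.

32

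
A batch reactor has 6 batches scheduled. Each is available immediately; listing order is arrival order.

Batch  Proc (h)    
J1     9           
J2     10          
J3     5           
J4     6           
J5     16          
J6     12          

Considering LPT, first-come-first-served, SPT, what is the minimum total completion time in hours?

166

LPT (decreasing processing time): J5 J6 J2 J1 J4 J3.
J5: 0→16
J6: 16→28
J2: 28→38
J1: 38→47
J4: 47→53
J3: 53→58
Sum = 16+28+38+47+53+58 = 240.
FIFO (arrival order): J1 J2 J3 J4 J5 J6.
J1: 0→9
J2: 9→19
J3: 19→24
J4: 24→30
J5: 30→46
J6: 46→58
Sum = 9+19+24+30+46+58 = 186.
SPT (increasing processing time): J3 J4 J1 J2 J6 J5.
J3: 0→5
J4: 5→11
J1: 11→20
J2: 20→30
J6: 30→42
J5: 42→58
Sum = 5+11+20+30+42+58 = 166.
LPT 240, FIFO 186, SPT 166 → minimum 166.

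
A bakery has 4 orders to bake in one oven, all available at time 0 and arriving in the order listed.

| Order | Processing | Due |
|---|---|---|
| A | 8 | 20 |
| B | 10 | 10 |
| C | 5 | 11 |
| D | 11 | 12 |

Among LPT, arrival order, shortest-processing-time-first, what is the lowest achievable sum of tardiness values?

35

LPT (decreasing processing time): D B A C.
D: 0→11, due 12, tardiness 0
B: 11→21, due 10, tardiness 11
A: 21→29, due 20, tardiness 9
C: 29→34, due 11, tardiness 23
Sum = 0+11+9+23 = 43.
FIFO (arrival order): A B C D.
A: 0→8, due 20, tardiness 0
B: 8→18, due 10, tardiness 8
C: 18→23, due 11, tardiness 12
D: 23→34, due 12, tardiness 22
Sum = 0+8+12+22 = 42.
SPT (increasing processing time): C A B D.
C: 0→5, due 11, tardiness 0
A: 5→13, due 20, tardiness 0
B: 13→23, due 10, tardiness 13
D: 23→34, due 12, tardiness 22
Sum = 0+0+13+22 = 35.
LPT 43, FIFO 42, SPT 35 → minimum 35.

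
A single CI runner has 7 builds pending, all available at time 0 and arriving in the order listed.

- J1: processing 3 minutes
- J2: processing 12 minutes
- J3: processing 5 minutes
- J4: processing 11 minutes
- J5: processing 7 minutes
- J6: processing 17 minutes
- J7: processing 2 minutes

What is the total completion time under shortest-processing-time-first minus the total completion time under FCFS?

-60

SPT (increasing processing time): J7 J1 J3 J5 J4 J2 J6.
J7: 0→2
J1: 2→5
J3: 5→10
J5: 10→17
J4: 17→28
J2: 28→40
J6: 40→57
Sum = 2+5+10+17+28+40+57 = 159.
FIFO (arrival order): J1 J2 J3 J4 J5 J6 J7.
J1: 0→3
J2: 3→15
J3: 15→20
J4: 20→31
J5: 31→38
J6: 38→55
J7: 55→57
Sum = 3+15+20+31+38+55+57 = 219.
Difference = 159 − 219 = -60.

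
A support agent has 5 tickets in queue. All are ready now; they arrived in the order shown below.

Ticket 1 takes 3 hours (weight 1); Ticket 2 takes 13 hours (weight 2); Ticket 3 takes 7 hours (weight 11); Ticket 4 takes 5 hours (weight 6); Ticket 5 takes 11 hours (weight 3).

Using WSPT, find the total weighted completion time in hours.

320

WSPT (decreasing weight/processing-time ratio): Ticket 3 Ticket 4 Ticket 1 Ticket 5 Ticket 2.
Ticket 3: finishes 7, weight 11, w·C = 77
Ticket 4: finishes 12, weight 6, w·C = 72
Ticket 1: finishes 15, weight 1, w·C = 15
Ticket 5: finishes 26, weight 3, w·C = 78
Ticket 2: finishes 39, weight 2, w·C = 78
Sum = 77+72+15+78+78 = 320.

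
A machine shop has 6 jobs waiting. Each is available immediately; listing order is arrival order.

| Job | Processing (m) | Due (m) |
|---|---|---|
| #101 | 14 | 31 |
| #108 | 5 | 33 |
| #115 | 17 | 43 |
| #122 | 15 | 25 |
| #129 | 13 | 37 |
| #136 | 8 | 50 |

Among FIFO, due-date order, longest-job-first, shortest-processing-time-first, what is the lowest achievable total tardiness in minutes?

54

FIFO (arrival order): #101 #108 #115 #122 #129 #136.
#101: 0→14, due 31, tardiness 0
#108: 14→19, due 33, tardiness 0
#115: 19→36, due 43, tardiness 0
#122: 36→51, due 25, tardiness 26
#129: 51→64, due 37, tardiness 27
#136: 64→72, due 50, tardiness 22
Sum = 0+0+0+26+27+22 = 75.
EDD (increasing due date): #122 #101 #108 #129 #115 #136.
#122: 0→15, due 25, tardiness 0
#101: 15→29, due 31, tardiness 0
#108: 29→34, due 33, tardiness 1
#129: 34→47, due 37, tardiness 10
#115: 47→64, due 43, tardiness 21
#136: 64→72, due 50, tardiness 22
Sum = 0+0+1+10+21+22 = 54.
LPT (decreasing processing time): #115 #122 #101 #129 #136 #108.
#115: 0→17, due 43, tardiness 0
#122: 17→32, due 25, tardiness 7
#101: 32→46, due 31, tardiness 15
#129: 46→59, due 37, tardiness 22
#136: 59→67, due 50, tardiness 17
#108: 67→72, due 33, tardiness 39
Sum = 0+7+15+22+17+39 = 100.
SPT (increasing processing time): #108 #136 #129 #101 #122 #115.
#108: 0→5, due 33, tardiness 0
#136: 5→13, due 50, tardiness 0
#129: 13→26, due 37, tardiness 0
#101: 26→40, due 31, tardiness 9
#122: 40→55, due 25, tardiness 30
#115: 55→72, due 43, tardiness 29
Sum = 0+0+0+9+30+29 = 68.
FIFO 75, EDD 54, LPT 100, SPT 68 → minimum 54.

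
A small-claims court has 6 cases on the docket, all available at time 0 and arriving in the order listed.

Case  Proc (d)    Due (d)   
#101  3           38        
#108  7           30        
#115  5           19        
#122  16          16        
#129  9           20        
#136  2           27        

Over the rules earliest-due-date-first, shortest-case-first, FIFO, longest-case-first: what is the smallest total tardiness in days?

EDD (increasing due date): #122 #115 #129 #136 #108 #101.
#122: 0→16, due 16, tardiness 0
#115: 16→21, due 19, tardiness 2
#129: 21→30, due 20, tardiness 10
#136: 30→32, due 27, tardiness 5
#108: 32→39, due 30, tardiness 9
#101: 39→42, due 38, tardiness 4
Sum = 0+2+10+5+9+4 = 30.
SPT (increasing processing time): #136 #101 #115 #108 #129 #122.
#136: 0→2, due 27, tardiness 0
#101: 2→5, due 38, tardiness 0
#115: 5→10, due 19, tardiness 0
#108: 10→17, due 30, tardiness 0
#129: 17→26, due 20, tardiness 6
#122: 26→42, due 16, tardiness 26
Sum = 0+0+0+0+6+26 = 32.
FIFO (arrival order): #101 #108 #115 #122 #129 #136.
#101: 0→3, due 38, tardiness 0
#108: 3→10, due 30, tardiness 0
#115: 10→15, due 19, tardiness 0
#122: 15→31, due 16, tardiness 15
#129: 31→40, due 20, tardiness 20
#136: 40→42, due 27, tardiness 15
Sum = 0+0+0+15+20+15 = 50.
LPT (decreasing processing time): #122 #129 #108 #115 #101 #136.
#122: 0→16, due 16, tardiness 0
#129: 16→25, due 20, tardiness 5
#108: 25→32, due 30, tardiness 2
#115: 32→37, due 19, tardiness 18
#101: 37→40, due 38, tardiness 2
#136: 40→42, due 27, tardiness 15
Sum = 0+5+2+18+2+15 = 42.
EDD 30, SPT 32, FIFO 50, LPT 42 → minimum 30.

30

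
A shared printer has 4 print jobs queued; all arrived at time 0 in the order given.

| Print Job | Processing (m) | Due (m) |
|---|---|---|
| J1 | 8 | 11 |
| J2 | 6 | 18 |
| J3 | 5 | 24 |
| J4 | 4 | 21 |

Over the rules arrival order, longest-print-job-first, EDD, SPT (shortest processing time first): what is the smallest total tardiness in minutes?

FIFO (arrival order): J1 J2 J3 J4.
J1: 0→8, due 11, tardiness 0
J2: 8→14, due 18, tardiness 0
J3: 14→19, due 24, tardiness 0
J4: 19→23, due 21, tardiness 2
Sum = 0+0+0+2 = 2.
LPT (decreasing processing time): J1 J2 J3 J4.
J1: 0→8, due 11, tardiness 0
J2: 8→14, due 18, tardiness 0
J3: 14→19, due 24, tardiness 0
J4: 19→23, due 21, tardiness 2
Sum = 0+0+0+2 = 2.
EDD (increasing due date): J1 J2 J4 J3.
J1: 0→8, due 11, tardiness 0
J2: 8→14, due 18, tardiness 0
J4: 14→18, due 21, tardiness 0
J3: 18→23, due 24, tardiness 0
Sum = 0+0+0+0 = 0.
SPT (increasing processing time): J4 J3 J2 J1.
J4: 0→4, due 21, tardiness 0
J3: 4→9, due 24, tardiness 0
J2: 9→15, due 18, tardiness 0
J1: 15→23, due 11, tardiness 12
Sum = 0+0+0+12 = 12.
FIFO 2, LPT 2, EDD 0, SPT 12 → minimum 0.

0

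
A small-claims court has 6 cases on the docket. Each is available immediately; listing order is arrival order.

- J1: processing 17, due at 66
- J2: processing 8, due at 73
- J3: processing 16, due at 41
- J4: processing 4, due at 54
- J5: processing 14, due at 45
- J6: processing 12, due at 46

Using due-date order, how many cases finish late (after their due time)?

0

EDD (increasing due date): J3 J5 J6 J4 J1 J2.
J3: 0→16, due 41, tardiness 0
J5: 16→30, due 45, tardiness 0
J6: 30→42, due 46, tardiness 0
J4: 42→46, due 54, tardiness 0
J1: 46→63, due 66, tardiness 0
J2: 63→71, due 73, tardiness 0
Late cases: 0.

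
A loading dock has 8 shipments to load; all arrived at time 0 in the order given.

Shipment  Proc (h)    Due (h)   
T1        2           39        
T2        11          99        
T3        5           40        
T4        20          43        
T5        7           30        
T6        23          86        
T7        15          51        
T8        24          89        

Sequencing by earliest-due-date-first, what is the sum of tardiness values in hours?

EDD (increasing due date): T5 T1 T3 T4 T7 T6 T8 T2.
T5: 0→7, due 30, tardiness 0
T1: 7→9, due 39, tardiness 0
T3: 9→14, due 40, tardiness 0
T4: 14→34, due 43, tardiness 0
T7: 34→49, due 51, tardiness 0
T6: 49→72, due 86, tardiness 0
T8: 72→96, due 89, tardiness 7
T2: 96→107, due 99, tardiness 8
Sum = 0+0+0+0+0+0+7+8 = 15.

15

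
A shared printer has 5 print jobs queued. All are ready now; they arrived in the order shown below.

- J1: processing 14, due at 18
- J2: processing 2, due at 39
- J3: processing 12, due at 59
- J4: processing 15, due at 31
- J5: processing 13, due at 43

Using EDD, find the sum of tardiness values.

1

EDD (increasing due date): J1 J4 J2 J5 J3.
J1: 0→14, due 18, tardiness 0
J4: 14→29, due 31, tardiness 0
J2: 29→31, due 39, tardiness 0
J5: 31→44, due 43, tardiness 1
J3: 44→56, due 59, tardiness 0
Sum = 0+0+0+1+0 = 1.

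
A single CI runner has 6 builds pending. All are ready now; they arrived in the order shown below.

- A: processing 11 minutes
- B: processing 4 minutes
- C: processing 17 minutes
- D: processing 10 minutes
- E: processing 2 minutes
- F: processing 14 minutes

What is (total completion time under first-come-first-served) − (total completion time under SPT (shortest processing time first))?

FIFO (arrival order): A B C D E F.
A: 0→11
B: 11→15
C: 15→32
D: 32→42
E: 42→44
F: 44→58
Sum = 11+15+32+42+44+58 = 202.
SPT (increasing processing time): E B D A F C.
E: 0→2
B: 2→6
D: 6→16
A: 16→27
F: 27→41
C: 41→58
Sum = 2+6+16+27+41+58 = 150.
Difference = 202 − 150 = 52.

52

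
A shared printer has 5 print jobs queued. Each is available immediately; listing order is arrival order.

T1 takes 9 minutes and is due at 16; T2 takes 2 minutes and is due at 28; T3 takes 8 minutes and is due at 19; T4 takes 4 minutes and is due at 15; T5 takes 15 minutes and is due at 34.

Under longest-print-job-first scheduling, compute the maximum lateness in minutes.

21

LPT (decreasing processing time): T5 T1 T3 T4 T2.
T5: 0→15, due 34, lateness -19
T1: 15→24, due 16, lateness 8
T3: 24→32, due 19, lateness 13
T4: 32→36, due 15, lateness 21
T2: 36→38, due 28, lateness 10
Maximum = 21.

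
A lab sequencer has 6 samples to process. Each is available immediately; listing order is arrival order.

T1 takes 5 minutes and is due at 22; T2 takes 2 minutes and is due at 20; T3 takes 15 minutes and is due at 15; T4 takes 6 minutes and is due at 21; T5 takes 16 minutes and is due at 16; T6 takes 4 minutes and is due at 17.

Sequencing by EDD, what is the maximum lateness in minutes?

EDD (increasing due date): T3 T5 T6 T2 T4 T1.
T3: 0→15, due 15, lateness 0
T5: 15→31, due 16, lateness 15
T6: 31→35, due 17, lateness 18
T2: 35→37, due 20, lateness 17
T4: 37→43, due 21, lateness 22
T1: 43→48, due 22, lateness 26
Maximum = 26.

26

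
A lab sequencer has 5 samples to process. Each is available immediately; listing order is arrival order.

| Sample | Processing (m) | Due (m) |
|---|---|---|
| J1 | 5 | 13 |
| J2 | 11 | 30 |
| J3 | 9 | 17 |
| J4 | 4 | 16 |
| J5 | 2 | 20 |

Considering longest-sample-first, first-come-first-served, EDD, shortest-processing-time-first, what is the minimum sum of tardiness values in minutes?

2

LPT (decreasing processing time): J2 J3 J1 J4 J5.
J2: 0→11, due 30, tardiness 0
J3: 11→20, due 17, tardiness 3
J1: 20→25, due 13, tardiness 12
J4: 25→29, due 16, tardiness 13
J5: 29→31, due 20, tardiness 11
Sum = 0+3+12+13+11 = 39.
FIFO (arrival order): J1 J2 J3 J4 J5.
J1: 0→5, due 13, tardiness 0
J2: 5→16, due 30, tardiness 0
J3: 16→25, due 17, tardiness 8
J4: 25→29, due 16, tardiness 13
J5: 29→31, due 20, tardiness 11
Sum = 0+0+8+13+11 = 32.
EDD (increasing due date): J1 J4 J3 J5 J2.
J1: 0→5, due 13, tardiness 0
J4: 5→9, due 16, tardiness 0
J3: 9→18, due 17, tardiness 1
J5: 18→20, due 20, tardiness 0
J2: 20→31, due 30, tardiness 1
Sum = 0+0+1+0+1 = 2.
SPT (increasing processing time): J5 J4 J1 J3 J2.
J5: 0→2, due 20, tardiness 0
J4: 2→6, due 16, tardiness 0
J1: 6→11, due 13, tardiness 0
J3: 11→20, due 17, tardiness 3
J2: 20→31, due 30, tardiness 1
Sum = 0+0+0+3+1 = 4.
LPT 39, FIFO 32, EDD 2, SPT 4 → minimum 2.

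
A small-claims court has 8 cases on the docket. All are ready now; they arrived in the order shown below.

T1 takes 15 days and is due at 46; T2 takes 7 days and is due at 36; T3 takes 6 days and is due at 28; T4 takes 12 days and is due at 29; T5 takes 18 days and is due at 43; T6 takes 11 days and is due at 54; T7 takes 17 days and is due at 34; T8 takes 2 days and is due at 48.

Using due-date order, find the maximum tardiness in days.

34

EDD (increasing due date): T3 T4 T7 T2 T5 T1 T8 T6.
T3: 0→6, due 28, tardiness 0
T4: 6→18, due 29, tardiness 0
T7: 18→35, due 34, tardiness 1
T2: 35→42, due 36, tardiness 6
T5: 42→60, due 43, tardiness 17
T1: 60→75, due 46, tardiness 29
T8: 75→77, due 48, tardiness 29
T6: 77→88, due 54, tardiness 34
Maximum = 34.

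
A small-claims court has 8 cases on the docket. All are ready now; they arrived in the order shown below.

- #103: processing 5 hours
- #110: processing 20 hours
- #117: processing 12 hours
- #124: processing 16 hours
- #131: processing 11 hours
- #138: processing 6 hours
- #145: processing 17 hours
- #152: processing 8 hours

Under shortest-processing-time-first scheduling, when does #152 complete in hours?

SPT (increasing processing time): #103 #138 #152 #131 #117 #124 #145 #110.
#103: 0→5
#138: 5→11
#152: 11→19

19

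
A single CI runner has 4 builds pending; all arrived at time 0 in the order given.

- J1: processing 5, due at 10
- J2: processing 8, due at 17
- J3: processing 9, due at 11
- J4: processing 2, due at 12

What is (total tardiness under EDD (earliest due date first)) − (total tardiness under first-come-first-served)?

-9

EDD (increasing due date): J1 J3 J4 J2.
J1: 0→5, due 10, tardiness 0
J3: 5→14, due 11, tardiness 3
J4: 14→16, due 12, tardiness 4
J2: 16→24, due 17, tardiness 7
Sum = 0+3+4+7 = 14.
FIFO (arrival order): J1 J2 J3 J4.
J1: 0→5, due 10, tardiness 0
J2: 5→13, due 17, tardiness 0
J3: 13→22, due 11, tardiness 11
J4: 22→24, due 12, tardiness 12
Sum = 0+0+11+12 = 23.
Difference = 14 − 23 = -9.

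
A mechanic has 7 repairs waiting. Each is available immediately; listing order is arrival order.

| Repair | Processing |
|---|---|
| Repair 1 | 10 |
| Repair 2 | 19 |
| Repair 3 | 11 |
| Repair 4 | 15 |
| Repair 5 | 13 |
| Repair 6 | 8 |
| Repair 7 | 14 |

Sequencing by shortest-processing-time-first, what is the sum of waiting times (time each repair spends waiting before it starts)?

SPT (increasing processing time): Repair 6 Repair 1 Repair 3 Repair 5 Repair 7 Repair 4 Repair 2.
Repair 6: waits 0, runs 0→8
Repair 1: waits 8, runs 8→18
Repair 3: waits 18, runs 18→29
Repair 5: waits 29, runs 29→42
Repair 7: waits 42, runs 42→56
Repair 4: waits 56, runs 56→71
Repair 2: waits 71, runs 71→90
Sum = 0+8+18+29+42+56+71 = 224.

224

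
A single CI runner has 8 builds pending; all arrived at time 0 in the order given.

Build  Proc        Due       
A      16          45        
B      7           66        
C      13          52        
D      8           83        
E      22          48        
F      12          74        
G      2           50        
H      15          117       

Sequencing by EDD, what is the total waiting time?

359

EDD (increasing due date): A E G C B F D H.
A: waits 0, runs 0→16
E: waits 16, runs 16→38
G: waits 38, runs 38→40
C: waits 40, runs 40→53
B: waits 53, runs 53→60
F: waits 60, runs 60→72
D: waits 72, runs 72→80
H: waits 80, runs 80→95
Sum = 0+16+38+40+53+60+72+80 = 359.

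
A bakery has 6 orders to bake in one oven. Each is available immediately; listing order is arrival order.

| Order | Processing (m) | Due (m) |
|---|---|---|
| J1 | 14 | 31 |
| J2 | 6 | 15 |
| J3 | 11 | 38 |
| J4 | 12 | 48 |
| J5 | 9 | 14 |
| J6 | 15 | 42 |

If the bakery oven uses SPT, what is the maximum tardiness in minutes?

SPT (increasing processing time): J2 J5 J3 J4 J1 J6.
J2: 0→6, due 15, tardiness 0
J5: 6→15, due 14, tardiness 1
J3: 15→26, due 38, tardiness 0
J4: 26→38, due 48, tardiness 0
J1: 38→52, due 31, tardiness 21
J6: 52→67, due 42, tardiness 25
Maximum = 25.

25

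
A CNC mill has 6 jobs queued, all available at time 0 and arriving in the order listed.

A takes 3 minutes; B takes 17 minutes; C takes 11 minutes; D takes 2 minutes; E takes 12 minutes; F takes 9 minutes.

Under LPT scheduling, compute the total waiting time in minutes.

LPT (decreasing processing time): B E C F A D.
B: waits 0, runs 0→17
E: waits 17, runs 17→29
C: waits 29, runs 29→40
F: waits 40, runs 40→49
A: waits 49, runs 49→52
D: waits 52, runs 52→54
Sum = 0+17+29+40+49+52 = 187.

187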